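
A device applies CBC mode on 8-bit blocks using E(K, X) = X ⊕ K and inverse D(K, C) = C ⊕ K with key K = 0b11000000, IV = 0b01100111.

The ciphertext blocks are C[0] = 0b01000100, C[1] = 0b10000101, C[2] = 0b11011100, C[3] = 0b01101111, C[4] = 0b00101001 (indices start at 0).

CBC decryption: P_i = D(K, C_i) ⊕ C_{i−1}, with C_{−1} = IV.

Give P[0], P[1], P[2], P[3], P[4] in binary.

P[0] = 0b11100011, P[1] = 0b00000001, P[2] = 0b10011001, P[3] = 0b01110011, P[4] = 0b10000110

P[0]: D(K, 0b01000100) = 0b10000100; 0b10000100 ⊕ 0b01100111 = 0b11100011.
P[1]: D(K, 0b10000101) = 0b01000101; 0b01000101 ⊕ 0b01000100 = 0b00000001.
P[2]: D(K, 0b11011100) = 0b00011100; 0b00011100 ⊕ 0b10000101 = 0b10011001.
P[3]: D(K, 0b01101111) = 0b10101111; 0b10101111 ⊕ 0b11011100 = 0b01110011.
P[4]: D(K, 0b00101001) = 0b11101001; 0b11101001 ⊕ 0b01101111 = 0b10000110.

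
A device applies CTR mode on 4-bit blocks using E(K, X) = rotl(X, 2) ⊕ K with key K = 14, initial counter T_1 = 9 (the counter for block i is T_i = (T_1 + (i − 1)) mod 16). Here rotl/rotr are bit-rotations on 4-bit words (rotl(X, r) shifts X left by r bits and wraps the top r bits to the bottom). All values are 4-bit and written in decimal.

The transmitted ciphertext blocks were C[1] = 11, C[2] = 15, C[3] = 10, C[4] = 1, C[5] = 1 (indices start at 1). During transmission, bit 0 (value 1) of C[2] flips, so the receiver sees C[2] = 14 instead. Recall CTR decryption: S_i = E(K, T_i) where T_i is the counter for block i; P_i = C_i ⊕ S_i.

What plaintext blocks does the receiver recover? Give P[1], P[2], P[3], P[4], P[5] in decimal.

P[1] = 3, P[2] = 10, P[3] = 10, P[4] = 12, P[5] = 8

Only C[2] changed, to 14. In CTR, a change in C_i flips the same bit in P_i only; the keystream is unaffected. Decrypting the received ciphertext:
P[1]: T = 9, S = E(K, T) = 8; 11 ⊕ 8 = 3.
P[2]: T = 10, S = E(K, T) = 4; 14 ⊕ 4 = 10.
P[3]: T = 11, S = E(K, T) = 0; 10 ⊕ 0 = 10.
P[4]: T = 12, S = E(K, T) = 13; 1 ⊕ 13 = 12.
P[5]: T = 13, S = E(K, T) = 9; 1 ⊕ 9 = 8.
Blocks that differ from the original plaintext: P[2].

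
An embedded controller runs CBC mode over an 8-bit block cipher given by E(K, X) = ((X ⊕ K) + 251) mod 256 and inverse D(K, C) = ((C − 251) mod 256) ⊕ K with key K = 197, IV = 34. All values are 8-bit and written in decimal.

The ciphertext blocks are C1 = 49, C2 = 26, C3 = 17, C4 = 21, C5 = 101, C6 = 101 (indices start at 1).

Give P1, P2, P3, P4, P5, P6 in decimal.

P1 = 209, P2 = 235, P3 = 201, P4 = 206, P5 = 186, P6 = 202

CBC decryption: P_i = D(K, C_i) ⊕ C_{i−1}, with C_{0} = IV.
P1: D(K, 49) = 243; 243 ⊕ 34 = 209.
P2: D(K, 26) = 218; 218 ⊕ 49 = 235.
P3: D(K, 17) = 211; 211 ⊕ 26 = 201.
P4: D(K, 21) = 223; 223 ⊕ 17 = 206.
P5: D(K, 101) = 175; 175 ⊕ 21 = 186.
P6: D(K, 101) = 175; 175 ⊕ 101 = 202.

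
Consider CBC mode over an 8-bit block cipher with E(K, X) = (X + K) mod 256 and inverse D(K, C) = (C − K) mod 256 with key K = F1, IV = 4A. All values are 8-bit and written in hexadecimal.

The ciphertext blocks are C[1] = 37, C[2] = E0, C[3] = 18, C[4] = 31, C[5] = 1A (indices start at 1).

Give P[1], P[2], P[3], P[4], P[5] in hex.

CBC decryption: P_i = D(K, C_i) ⊕ C_{i−1}, with C_{0} = IV.
P[1]: D(K, 37) = 46; 46 ⊕ 4A = 0C.
P[2]: D(K, E0) = EF; EF ⊕ 37 = D8.
P[3]: D(K, 18) = 27; 27 ⊕ E0 = C7.
P[4]: D(K, 31) = 40; 40 ⊕ 18 = 58.
P[5]: D(K, 1A) = 29; 29 ⊕ 31 = 18.

P[1] = 0C, P[2] = D8, P[3] = C7, P[4] = 58, P[5] = 18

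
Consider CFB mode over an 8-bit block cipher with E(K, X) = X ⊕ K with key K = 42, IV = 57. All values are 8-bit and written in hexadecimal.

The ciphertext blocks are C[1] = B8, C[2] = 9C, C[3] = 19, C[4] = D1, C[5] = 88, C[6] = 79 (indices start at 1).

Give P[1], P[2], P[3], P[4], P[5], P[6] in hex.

P[1] = AD, P[2] = 66, P[3] = C7, P[4] = 8A, P[5] = 1B, P[6] = B3

CFB decryption: P_i = C_i ⊕ E(K, C_{i−1}), with C_{0} = IV.
P[1]: E(K, 57) = 15; B8 ⊕ 15 = AD.
P[2]: E(K, B8) = FA; 9C ⊕ FA = 66.
P[3]: E(K, 9C) = DE; 19 ⊕ DE = C7.
P[4]: E(K, 19) = 5B; D1 ⊕ 5B = 8A.
P[5]: E(K, D1) = 93; 88 ⊕ 93 = 1B.
P[6]: E(K, 88) = CA; 79 ⊕ CA = B3.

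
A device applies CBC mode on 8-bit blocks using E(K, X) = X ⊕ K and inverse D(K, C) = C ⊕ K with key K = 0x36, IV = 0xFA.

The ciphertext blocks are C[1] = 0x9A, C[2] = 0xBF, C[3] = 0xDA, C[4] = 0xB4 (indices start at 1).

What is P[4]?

CBC decryption: P_i = D(K, C_i) ⊕ C_{i−1}, with C_{0} = IV.
P[4]: D(K, 0xB4) = 0x82; 0x82 ⊕ 0xDA = 0x58.

P[4] = 0x58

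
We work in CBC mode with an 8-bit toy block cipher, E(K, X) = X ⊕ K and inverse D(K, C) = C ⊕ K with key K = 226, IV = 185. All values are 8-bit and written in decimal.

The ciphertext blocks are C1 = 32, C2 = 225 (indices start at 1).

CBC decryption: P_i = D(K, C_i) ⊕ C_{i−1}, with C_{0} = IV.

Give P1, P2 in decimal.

P1 = 123, P2 = 35

P1: D(K, 32) = 194; 194 ⊕ 185 = 123.
P2: D(K, 225) = 3; 3 ⊕ 32 = 35.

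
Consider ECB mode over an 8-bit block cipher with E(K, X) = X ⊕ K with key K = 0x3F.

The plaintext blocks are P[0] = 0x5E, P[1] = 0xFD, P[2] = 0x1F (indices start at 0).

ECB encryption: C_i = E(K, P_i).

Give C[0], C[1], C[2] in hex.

C[0]: E(K, 0x5E) = 0x61.
C[1]: E(K, 0xFD) = 0xC2.
C[2]: E(K, 0x1F) = 0x20.

C[0] = 0x61, C[1] = 0xC2, C[2] = 0x20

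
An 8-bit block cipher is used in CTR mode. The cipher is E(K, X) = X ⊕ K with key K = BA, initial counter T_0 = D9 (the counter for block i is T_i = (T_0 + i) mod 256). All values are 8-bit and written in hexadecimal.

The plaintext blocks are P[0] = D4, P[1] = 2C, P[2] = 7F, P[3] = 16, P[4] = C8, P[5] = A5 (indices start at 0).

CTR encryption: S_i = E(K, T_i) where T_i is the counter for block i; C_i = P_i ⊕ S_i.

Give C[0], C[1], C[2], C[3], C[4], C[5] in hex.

C[0]: T = D9, S = E(K, T) = 63; D4 ⊕ 63 = B7.
C[1]: T = DA, S = E(K, T) = 60; 2C ⊕ 60 = 4C.
C[2]: T = DB, S = E(K, T) = 61; 7F ⊕ 61 = 1E.
C[3]: T = DC, S = E(K, T) = 66; 16 ⊕ 66 = 70.
C[4]: T = DD, S = E(K, T) = 67; C8 ⊕ 67 = AF.
C[5]: T = DE, S = E(K, T) = 64; A5 ⊕ 64 = C1.

C[0] = B7, C[1] = 4C, C[2] = 1E, C[3] = 70, C[4] = AF, C[5] = C1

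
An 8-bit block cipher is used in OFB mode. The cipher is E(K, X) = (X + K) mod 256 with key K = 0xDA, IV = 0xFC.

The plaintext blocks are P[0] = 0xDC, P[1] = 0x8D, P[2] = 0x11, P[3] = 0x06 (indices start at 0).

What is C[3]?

C[3] = 0x62

OFB encryption: S_i = E(K, S_{i−1}) with S_{−1} = IV; C_i = P_i ⊕ S_i.
C[0]: S = E(K, 0xFC) = 0xD6; 0xDC ⊕ 0xD6 = 0x0A.
C[1]: S = E(K, 0xD6) = 0xB0; 0x8D ⊕ 0xB0 = 0x3D.
C[2]: S = E(K, 0xB0) = 0x8A; 0x11 ⊕ 0x8A = 0x9B.
C[3]: S = E(K, 0x8A) = 0x64; 0x06 ⊕ 0x64 = 0x62.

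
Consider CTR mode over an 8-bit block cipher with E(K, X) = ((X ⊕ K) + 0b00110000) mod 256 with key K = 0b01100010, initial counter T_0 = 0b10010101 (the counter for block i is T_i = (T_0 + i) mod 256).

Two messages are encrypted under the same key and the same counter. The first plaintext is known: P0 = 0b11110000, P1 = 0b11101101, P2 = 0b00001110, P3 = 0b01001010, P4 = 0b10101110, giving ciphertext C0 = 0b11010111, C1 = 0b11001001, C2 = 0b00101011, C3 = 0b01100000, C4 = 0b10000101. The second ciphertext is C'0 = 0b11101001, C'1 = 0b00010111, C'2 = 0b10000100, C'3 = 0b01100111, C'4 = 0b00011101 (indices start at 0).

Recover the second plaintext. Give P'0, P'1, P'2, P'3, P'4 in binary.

P'0 = 0b11001110, P'1 = 0b00110011, P'2 = 0b10100001, P'3 = 0b01001101, P'4 = 0b00110110

In CTR with a reused counter, both messages share the same keystream S_i, so C_i ⊕ C'_i = P_i ⊕ P'_i and thus P'_i = P_i ⊕ C_i ⊕ C'_i.
P'0: 0b11110000 ⊕ 0b11010111 ⊕ 0b11101001 = 0b11001110.
P'1: 0b11101101 ⊕ 0b11001001 ⊕ 0b00010111 = 0b00110011.
P'2: 0b00001110 ⊕ 0b00101011 ⊕ 0b10000100 = 0b10100001.
P'3: 0b01001010 ⊕ 0b01100000 ⊕ 0b01100111 = 0b01001101.
P'4: 0b10101110 ⊕ 0b10000101 ⊕ 0b00011101 = 0b00110110.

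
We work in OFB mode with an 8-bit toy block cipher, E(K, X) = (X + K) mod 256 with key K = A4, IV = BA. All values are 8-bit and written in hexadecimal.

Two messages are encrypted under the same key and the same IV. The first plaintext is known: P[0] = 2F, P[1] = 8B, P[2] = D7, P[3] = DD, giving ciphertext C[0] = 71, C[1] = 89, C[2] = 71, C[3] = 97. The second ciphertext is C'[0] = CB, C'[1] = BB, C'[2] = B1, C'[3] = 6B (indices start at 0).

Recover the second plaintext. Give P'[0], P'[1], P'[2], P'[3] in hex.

P'[0] = 95, P'[1] = B9, P'[2] = 17, P'[3] = 21

In OFB with a reused IV, both messages share the same keystream S_i, so C_i ⊕ C'_i = P_i ⊕ P'_i and thus P'_i = P_i ⊕ C_i ⊕ C'_i.
P'[0]: 2F ⊕ 71 ⊕ CB = 95.
P'[1]: 8B ⊕ 89 ⊕ BB = B9.
P'[2]: D7 ⊕ 71 ⊕ B1 = 17.
P'[3]: DD ⊕ 97 ⊕ 6B = 21.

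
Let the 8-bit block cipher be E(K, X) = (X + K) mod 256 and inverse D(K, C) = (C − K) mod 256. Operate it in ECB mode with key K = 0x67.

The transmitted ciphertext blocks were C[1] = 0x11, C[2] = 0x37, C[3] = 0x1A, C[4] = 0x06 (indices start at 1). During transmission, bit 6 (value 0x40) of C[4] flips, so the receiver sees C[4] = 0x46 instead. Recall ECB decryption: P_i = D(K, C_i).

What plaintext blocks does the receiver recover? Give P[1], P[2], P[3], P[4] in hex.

P[1] = 0xAA, P[2] = 0xD0, P[3] = 0xB3, P[4] = 0xDF

Only C[4] changed, to 0x46. In ECB, a change in C_i affects only P_i. Decrypting the received ciphertext:
P[1]: D(K, 0x11) = 0xAA.
P[2]: D(K, 0x37) = 0xD0.
P[3]: D(K, 0x1A) = 0xB3.
P[4]: D(K, 0x46) = 0xDF.
Blocks that differ from the original plaintext: P[4].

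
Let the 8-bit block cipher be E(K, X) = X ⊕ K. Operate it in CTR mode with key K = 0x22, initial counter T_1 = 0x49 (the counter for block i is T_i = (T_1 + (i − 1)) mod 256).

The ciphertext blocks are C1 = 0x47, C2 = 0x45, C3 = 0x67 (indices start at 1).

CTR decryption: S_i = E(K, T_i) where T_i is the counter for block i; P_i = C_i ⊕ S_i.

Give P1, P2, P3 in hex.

P1: T = 0x49, S = E(K, T) = 0x6B; 0x47 ⊕ 0x6B = 0x2C.
P2: T = 0x4A, S = E(K, T) = 0x68; 0x45 ⊕ 0x68 = 0x2D.
P3: T = 0x4B, S = E(K, T) = 0x69; 0x67 ⊕ 0x69 = 0x0E.

P1 = 0x2C, P2 = 0x2D, P3 = 0x0E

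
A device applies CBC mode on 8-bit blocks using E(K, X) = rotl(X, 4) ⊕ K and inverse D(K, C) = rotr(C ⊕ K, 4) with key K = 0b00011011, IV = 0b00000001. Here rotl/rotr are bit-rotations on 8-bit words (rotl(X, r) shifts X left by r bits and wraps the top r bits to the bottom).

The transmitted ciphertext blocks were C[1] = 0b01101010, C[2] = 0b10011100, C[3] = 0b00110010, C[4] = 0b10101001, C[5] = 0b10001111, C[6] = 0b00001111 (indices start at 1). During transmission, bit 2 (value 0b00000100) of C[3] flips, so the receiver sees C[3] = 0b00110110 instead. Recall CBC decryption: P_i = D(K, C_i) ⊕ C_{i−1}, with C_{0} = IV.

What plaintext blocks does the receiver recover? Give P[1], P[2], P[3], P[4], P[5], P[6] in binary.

P[1] = 0b00010110, P[2] = 0b00010010, P[3] = 0b01001110, P[4] = 0b00011101, P[5] = 0b11100000, P[6] = 0b11001110

Only C[3] changed, to 0b00110110. In CBC, a change in C_i garbles P_i and flips the same bit in P_{i+1}. Decrypting the received ciphertext:
P[1]: D(K, 0b01101010) = 0b00010111; 0b00010111 ⊕ 0b00000001 = 0b00010110.
P[2]: D(K, 0b10011100) = 0b01111000; 0b01111000 ⊕ 0b01101010 = 0b00010010.
P[3]: D(K, 0b00110110) = 0b11010010; 0b11010010 ⊕ 0b10011100 = 0b01001110.
P[4]: D(K, 0b10101001) = 0b00101011; 0b00101011 ⊕ 0b00110110 = 0b00011101.
P[5]: D(K, 0b10001111) = 0b01001001; 0b01001001 ⊕ 0b10101001 = 0b11100000.
P[6]: D(K, 0b00001111) = 0b01000001; 0b01000001 ⊕ 0b10001111 = 0b11001110.
Blocks that differ from the original plaintext: P[3], P[4].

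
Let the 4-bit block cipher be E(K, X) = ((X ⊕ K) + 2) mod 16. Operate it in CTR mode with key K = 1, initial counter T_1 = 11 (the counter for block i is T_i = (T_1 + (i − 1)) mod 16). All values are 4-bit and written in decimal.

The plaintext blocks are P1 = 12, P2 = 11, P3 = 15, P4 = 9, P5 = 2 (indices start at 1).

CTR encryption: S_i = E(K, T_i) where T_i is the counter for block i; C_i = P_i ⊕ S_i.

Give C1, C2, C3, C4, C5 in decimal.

C1 = 0, C2 = 4, C3 = 1, C4 = 8, C5 = 2

C1: T = 11, S = E(K, T) = 12; 12 ⊕ 12 = 0.
C2: T = 12, S = E(K, T) = 15; 11 ⊕ 15 = 4.
C3: T = 13, S = E(K, T) = 14; 15 ⊕ 14 = 1.
C4: T = 14, S = E(K, T) = 1; 9 ⊕ 1 = 8.
C5: T = 15, S = E(K, T) = 0; 2 ⊕ 0 = 2.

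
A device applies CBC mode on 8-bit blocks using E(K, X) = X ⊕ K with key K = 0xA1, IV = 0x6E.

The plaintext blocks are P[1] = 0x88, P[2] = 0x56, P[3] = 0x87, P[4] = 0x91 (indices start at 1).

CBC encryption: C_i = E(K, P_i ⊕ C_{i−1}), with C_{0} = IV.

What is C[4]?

C[4] = 0xA6

C[1]: P[1] ⊕ 0x6E = 0xE6; E(K, 0xE6) = 0x47.
C[2]: P[2] ⊕ 0x47 = 0x11; E(K, 0x11) = 0xB0.
C[3]: P[3] ⊕ 0xB0 = 0x37; E(K, 0x37) = 0x96.
C[4]: P[4] ⊕ 0x96 = 0x07; E(K, 0x07) = 0xA6.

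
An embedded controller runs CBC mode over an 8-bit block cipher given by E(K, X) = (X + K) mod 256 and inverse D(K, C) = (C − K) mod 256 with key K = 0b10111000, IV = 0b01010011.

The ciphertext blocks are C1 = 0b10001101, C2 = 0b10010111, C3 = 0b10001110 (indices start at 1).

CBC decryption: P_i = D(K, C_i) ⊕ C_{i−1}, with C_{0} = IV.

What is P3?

P3 = 0b01000001

P3: D(K, 0b10001110) = 0b11010110; 0b11010110 ⊕ 0b10010111 = 0b01000001.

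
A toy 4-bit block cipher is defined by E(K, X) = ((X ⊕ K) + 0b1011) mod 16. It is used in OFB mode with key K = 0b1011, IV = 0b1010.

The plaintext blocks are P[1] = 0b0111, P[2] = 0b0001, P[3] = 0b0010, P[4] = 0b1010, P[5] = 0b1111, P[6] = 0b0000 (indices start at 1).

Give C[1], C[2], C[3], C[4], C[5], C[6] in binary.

C[1] = 0b1011, C[2] = 0b0011, C[3] = 0b0110, C[4] = 0b0000, C[5] = 0b0011, C[6] = 0b0010

OFB encryption: S_i = E(K, S_{i−1}) with S_{0} = IV; C_i = P_i ⊕ S_i.
C[1]: S = E(K, 0b1010) = 0b1100; 0b0111 ⊕ 0b1100 = 0b1011.
C[2]: S = E(K, 0b1100) = 0b0010; 0b0001 ⊕ 0b0010 = 0b0011.
C[3]: S = E(K, 0b0010) = 0b0100; 0b0010 ⊕ 0b0100 = 0b0110.
C[4]: S = E(K, 0b0100) = 0b1010; 0b1010 ⊕ 0b1010 = 0b0000.
C[5]: S = E(K, 0b1010) = 0b1100; 0b1111 ⊕ 0b1100 = 0b0011.
C[6]: S = E(K, 0b1100) = 0b0010; 0b0000 ⊕ 0b0010 = 0b0010.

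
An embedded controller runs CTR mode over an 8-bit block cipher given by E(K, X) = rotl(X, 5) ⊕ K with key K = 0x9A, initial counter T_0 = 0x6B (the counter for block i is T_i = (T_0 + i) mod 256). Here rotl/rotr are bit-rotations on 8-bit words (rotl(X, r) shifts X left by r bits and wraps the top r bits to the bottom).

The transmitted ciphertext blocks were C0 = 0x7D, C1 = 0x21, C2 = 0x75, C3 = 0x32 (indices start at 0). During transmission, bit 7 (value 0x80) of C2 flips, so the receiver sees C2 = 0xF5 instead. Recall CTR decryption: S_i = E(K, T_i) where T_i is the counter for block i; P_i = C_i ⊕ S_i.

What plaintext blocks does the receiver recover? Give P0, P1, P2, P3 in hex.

P0 = 0x8A, P1 = 0x36, P2 = 0xC2, P3 = 0x65

Only C2 changed, to 0xF5. In CTR, a change in C_i flips the same bit in P_i only; the keystream is unaffected. Decrypting the received ciphertext:
P0: T = 0x6B, S = E(K, T) = 0xF7; 0x7D ⊕ 0xF7 = 0x8A.
P1: T = 0x6C, S = E(K, T) = 0x17; 0x21 ⊕ 0x17 = 0x36.
P2: T = 0x6D, S = E(K, T) = 0x37; 0xF5 ⊕ 0x37 = 0xC2.
P3: T = 0x6E, S = E(K, T) = 0x57; 0x32 ⊕ 0x57 = 0x65.
Blocks that differ from the original plaintext: P2.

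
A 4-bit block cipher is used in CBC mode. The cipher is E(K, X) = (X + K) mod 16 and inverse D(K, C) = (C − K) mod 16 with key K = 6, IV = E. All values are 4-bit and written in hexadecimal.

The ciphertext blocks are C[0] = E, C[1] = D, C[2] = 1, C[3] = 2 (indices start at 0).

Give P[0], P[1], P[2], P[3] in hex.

P[0] = 6, P[1] = 9, P[2] = 6, P[3] = D

CBC decryption: P_i = D(K, C_i) ⊕ C_{i−1}, with C_{−1} = IV.
P[0]: D(K, E) = 8; 8 ⊕ E = 6.
P[1]: D(K, D) = 7; 7 ⊕ E = 9.
P[2]: D(K, 1) = B; B ⊕ D = 6.
P[3]: D(K, 2) = C; C ⊕ 1 = D.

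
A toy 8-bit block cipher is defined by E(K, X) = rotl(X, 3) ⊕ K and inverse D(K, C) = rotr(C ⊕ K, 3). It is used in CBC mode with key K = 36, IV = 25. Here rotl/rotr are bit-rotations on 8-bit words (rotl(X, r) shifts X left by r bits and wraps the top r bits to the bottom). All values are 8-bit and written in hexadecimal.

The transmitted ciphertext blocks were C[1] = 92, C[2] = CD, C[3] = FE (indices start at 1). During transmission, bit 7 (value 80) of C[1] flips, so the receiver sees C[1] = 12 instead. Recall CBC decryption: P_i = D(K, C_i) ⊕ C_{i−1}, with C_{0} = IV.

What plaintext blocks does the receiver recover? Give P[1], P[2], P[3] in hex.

Only C[1] changed, to 12. In CBC, a change in C_i garbles P_i and flips the same bit in P_{i+1}. Decrypting the received ciphertext:
P[1]: D(K, 12) = 84; 84 ⊕ 25 = A1.
P[2]: D(K, CD) = 7F; 7F ⊕ 12 = 6D.
P[3]: D(K, FE) = 19; 19 ⊕ CD = D4.
Blocks that differ from the original plaintext: P[1], P[2].

P[1] = A1, P[2] = 6D, P[3] = D4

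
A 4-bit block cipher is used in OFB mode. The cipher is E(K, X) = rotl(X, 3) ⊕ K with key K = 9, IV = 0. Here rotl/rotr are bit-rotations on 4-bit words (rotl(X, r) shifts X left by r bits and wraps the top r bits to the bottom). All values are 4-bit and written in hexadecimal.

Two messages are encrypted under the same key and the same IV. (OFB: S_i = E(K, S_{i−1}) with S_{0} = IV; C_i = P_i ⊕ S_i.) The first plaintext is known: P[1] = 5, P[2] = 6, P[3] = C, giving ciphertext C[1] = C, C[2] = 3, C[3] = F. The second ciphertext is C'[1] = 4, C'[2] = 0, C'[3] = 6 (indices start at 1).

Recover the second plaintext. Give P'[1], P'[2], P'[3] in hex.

In OFB with a reused IV, both messages share the same keystream S_i, so C_i ⊕ C'_i = P_i ⊕ P'_i and thus P'_i = P_i ⊕ C_i ⊕ C'_i.
P'[1]: 5 ⊕ C ⊕ 4 = D.
P'[2]: 6 ⊕ 3 ⊕ 0 = 5.
P'[3]: C ⊕ F ⊕ 6 = 5.

P'[1] = D, P'[2] = 5, P'[3] = 5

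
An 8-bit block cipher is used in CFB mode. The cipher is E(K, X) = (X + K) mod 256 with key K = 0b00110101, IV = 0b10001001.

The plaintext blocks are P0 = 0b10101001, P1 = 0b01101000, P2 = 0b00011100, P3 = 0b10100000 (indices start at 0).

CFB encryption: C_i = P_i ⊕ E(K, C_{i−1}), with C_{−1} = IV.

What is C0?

C0: E(K, 0b10001001) = 0b10111110; 0b10101001 ⊕ 0b10111110 = 0b00010111.

C0 = 0b00010111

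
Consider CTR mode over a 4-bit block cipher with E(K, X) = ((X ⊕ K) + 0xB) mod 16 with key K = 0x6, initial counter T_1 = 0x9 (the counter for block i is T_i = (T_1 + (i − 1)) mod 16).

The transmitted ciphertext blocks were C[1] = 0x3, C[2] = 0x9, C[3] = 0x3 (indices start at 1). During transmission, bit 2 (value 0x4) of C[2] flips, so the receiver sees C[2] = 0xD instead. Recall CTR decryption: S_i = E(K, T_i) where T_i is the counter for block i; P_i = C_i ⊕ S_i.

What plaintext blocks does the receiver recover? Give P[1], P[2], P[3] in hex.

P[1] = 0x9, P[2] = 0xA, P[3] = 0xB

Only C[2] changed, to 0xD. In CTR, a change in C_i flips the same bit in P_i only; the keystream is unaffected. Decrypting the received ciphertext:
P[1]: T = 0x9, S = E(K, T) = 0xA; 0x3 ⊕ 0xA = 0x9.
P[2]: T = 0xA, S = E(K, T) = 0x7; 0xD ⊕ 0x7 = 0xA.
P[3]: T = 0xB, S = E(K, T) = 0x8; 0x3 ⊕ 0x8 = 0xB.
Blocks that differ from the original plaintext: P[2].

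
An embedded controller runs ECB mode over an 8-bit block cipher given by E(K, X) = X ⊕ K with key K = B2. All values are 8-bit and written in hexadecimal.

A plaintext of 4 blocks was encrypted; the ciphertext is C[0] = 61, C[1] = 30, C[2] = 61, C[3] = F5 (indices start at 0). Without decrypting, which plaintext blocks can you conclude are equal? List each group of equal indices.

ECB encrypts each block independently with the same key, so equal ciphertext blocks imply equal plaintext blocks.
C[0] = C[2] = 61, so P[0] = P[2].

P[0] = P[2]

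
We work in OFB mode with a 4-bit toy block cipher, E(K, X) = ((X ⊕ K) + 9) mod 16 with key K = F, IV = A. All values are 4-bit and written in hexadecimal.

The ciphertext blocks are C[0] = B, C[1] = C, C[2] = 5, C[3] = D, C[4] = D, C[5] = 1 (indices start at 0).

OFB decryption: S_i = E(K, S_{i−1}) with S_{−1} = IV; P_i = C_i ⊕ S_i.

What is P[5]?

P[5] = B

P[0]: S = E(K, A) = E; B ⊕ E = 5.
P[1]: S = E(K, E) = A; C ⊕ A = 6.
P[2]: S = E(K, A) = E; 5 ⊕ E = B.
P[3]: S = E(K, E) = A; D ⊕ A = 7.
P[4]: S = E(K, A) = E; D ⊕ E = 3.
P[5]: S = E(K, E) = A; 1 ⊕ A = B.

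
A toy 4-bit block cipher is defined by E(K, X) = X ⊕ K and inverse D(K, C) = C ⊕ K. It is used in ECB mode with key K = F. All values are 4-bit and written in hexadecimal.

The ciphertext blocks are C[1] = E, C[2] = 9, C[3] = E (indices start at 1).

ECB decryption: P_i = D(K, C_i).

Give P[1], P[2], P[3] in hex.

P[1]: D(K, E) = 1.
P[2]: D(K, 9) = 6.
P[3]: D(K, E) = 1.

P[1] = 1, P[2] = 6, P[3] = 1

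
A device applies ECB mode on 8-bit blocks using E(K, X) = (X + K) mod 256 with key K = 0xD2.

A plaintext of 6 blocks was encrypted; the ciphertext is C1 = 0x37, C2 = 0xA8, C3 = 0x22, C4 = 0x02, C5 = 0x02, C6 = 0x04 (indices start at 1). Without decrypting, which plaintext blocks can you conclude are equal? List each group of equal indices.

ECB encrypts each block independently with the same key, so equal ciphertext blocks imply equal plaintext blocks.
C4 = C5 = 0x02, so P4 = P5.

P4 = P5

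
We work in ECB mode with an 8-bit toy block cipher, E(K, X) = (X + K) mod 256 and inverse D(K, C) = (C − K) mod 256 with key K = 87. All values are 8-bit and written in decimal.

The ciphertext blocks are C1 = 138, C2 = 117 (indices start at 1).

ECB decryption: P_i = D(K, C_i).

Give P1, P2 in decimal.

P1 = 51, P2 = 30

P1: D(K, 138) = 51.
P2: D(K, 117) = 30.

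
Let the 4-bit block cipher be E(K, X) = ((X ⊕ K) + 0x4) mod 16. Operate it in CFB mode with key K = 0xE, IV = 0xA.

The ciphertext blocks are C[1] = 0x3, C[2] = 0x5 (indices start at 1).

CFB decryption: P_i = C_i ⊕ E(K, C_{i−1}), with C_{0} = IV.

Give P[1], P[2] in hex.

P[1]: E(K, 0xA) = 0x8; 0x3 ⊕ 0x8 = 0xB.
P[2]: E(K, 0x3) = 0x1; 0x5 ⊕ 0x1 = 0x4.

P[1] = 0xB, P[2] = 0x4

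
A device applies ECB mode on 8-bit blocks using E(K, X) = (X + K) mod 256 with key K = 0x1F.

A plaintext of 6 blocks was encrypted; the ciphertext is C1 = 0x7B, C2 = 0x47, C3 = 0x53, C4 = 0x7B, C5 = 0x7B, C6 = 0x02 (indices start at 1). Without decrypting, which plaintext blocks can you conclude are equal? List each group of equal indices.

P1 = P4 = P5

ECB encrypts each block independently with the same key, so equal ciphertext blocks imply equal plaintext blocks.
C1 = C4 = C5 = 0x7B, so P1 = P4 = P5.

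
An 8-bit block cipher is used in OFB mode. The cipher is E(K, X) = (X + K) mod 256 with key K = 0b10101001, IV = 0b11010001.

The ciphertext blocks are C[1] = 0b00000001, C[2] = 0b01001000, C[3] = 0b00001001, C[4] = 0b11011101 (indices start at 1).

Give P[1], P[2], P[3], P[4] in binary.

OFB decryption: S_i = E(K, S_{i−1}) with S_{0} = IV; P_i = C_i ⊕ S_i.
P[1]: S = E(K, 0b11010001) = 0b01111010; 0b00000001 ⊕ 0b01111010 = 0b01111011.
P[2]: S = E(K, 0b01111010) = 0b00100011; 0b01001000 ⊕ 0b00100011 = 0b01101011.
P[3]: S = E(K, 0b00100011) = 0b11001100; 0b00001001 ⊕ 0b11001100 = 0b11000101.
P[4]: S = E(K, 0b11001100) = 0b01110101; 0b11011101 ⊕ 0b01110101 = 0b10101000.

P[1] = 0b01111011, P[2] = 0b01101011, P[3] = 0b11000101, P[4] = 0b10101000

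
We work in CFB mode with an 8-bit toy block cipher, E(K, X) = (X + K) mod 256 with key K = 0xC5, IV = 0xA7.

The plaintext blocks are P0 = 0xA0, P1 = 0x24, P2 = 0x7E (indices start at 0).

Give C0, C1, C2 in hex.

C0 = 0xCC, C1 = 0xB5, C2 = 0x04

CFB encryption: C_i = P_i ⊕ E(K, C_{i−1}), with C_{−1} = IV.
C0: E(K, 0xA7) = 0x6C; 0xA0 ⊕ 0x6C = 0xCC.
C1: E(K, 0xCC) = 0x91; 0x24 ⊕ 0x91 = 0xB5.
C2: E(K, 0xB5) = 0x7A; 0x7E ⊕ 0x7A = 0x04.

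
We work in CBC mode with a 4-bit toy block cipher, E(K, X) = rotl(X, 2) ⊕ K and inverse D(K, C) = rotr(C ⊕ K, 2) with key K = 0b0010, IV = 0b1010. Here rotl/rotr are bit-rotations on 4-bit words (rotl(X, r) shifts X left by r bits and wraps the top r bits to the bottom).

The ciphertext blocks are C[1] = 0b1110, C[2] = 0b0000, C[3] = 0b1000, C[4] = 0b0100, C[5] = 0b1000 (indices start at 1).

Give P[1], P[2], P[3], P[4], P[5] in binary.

CBC decryption: P_i = D(K, C_i) ⊕ C_{i−1}, with C_{0} = IV.
P[1]: D(K, 0b1110) = 0b0011; 0b0011 ⊕ 0b1010 = 0b1001.
P[2]: D(K, 0b0000) = 0b1000; 0b1000 ⊕ 0b1110 = 0b0110.
P[3]: D(K, 0b1000) = 0b1010; 0b1010 ⊕ 0b0000 = 0b1010.
P[4]: D(K, 0b0100) = 0b1001; 0b1001 ⊕ 0b1000 = 0b0001.
P[5]: D(K, 0b1000) = 0b1010; 0b1010 ⊕ 0b0100 = 0b1110.

P[1] = 0b1001, P[2] = 0b0110, P[3] = 0b1010, P[4] = 0b0001, P[5] = 0b1110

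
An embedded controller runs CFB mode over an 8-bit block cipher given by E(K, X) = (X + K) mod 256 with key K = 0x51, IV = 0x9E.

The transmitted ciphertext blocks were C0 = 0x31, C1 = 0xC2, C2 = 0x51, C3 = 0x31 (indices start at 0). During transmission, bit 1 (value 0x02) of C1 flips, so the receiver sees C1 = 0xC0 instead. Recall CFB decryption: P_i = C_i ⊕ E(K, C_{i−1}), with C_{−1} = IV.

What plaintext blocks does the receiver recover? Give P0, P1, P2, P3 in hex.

P0 = 0xDE, P1 = 0x42, P2 = 0x40, P3 = 0x93

Only C1 changed, to 0xC0. In CFB, a change in C_i flips the same bit in P_i and garbles P_{i+1}. Decrypting the received ciphertext:
P0: E(K, 0x9E) = 0xEF; 0x31 ⊕ 0xEF = 0xDE.
P1: E(K, 0x31) = 0x82; 0xC0 ⊕ 0x82 = 0x42.
P2: E(K, 0xC0) = 0x11; 0x51 ⊕ 0x11 = 0x40.
P3: E(K, 0x51) = 0xA2; 0x31 ⊕ 0xA2 = 0x93.
Blocks that differ from the original plaintext: P1, P2.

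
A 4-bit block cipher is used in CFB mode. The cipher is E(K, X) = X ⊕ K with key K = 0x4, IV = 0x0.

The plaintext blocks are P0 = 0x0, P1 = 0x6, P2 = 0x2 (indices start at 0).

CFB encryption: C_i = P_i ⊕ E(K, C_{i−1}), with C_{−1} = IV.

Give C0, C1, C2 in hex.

C0: E(K, 0x0) = 0x4; 0x0 ⊕ 0x4 = 0x4.
C1: E(K, 0x4) = 0x0; 0x6 ⊕ 0x0 = 0x6.
C2: E(K, 0x6) = 0x2; 0x2 ⊕ 0x2 = 0x0.

C0 = 0x4, C1 = 0x6, C2 = 0x0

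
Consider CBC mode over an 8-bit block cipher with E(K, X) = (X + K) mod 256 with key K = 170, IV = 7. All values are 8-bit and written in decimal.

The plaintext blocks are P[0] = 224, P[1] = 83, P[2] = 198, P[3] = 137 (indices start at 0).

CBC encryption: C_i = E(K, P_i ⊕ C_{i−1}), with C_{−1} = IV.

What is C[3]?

C[3] = 135

C[0]: P[0] ⊕ 7 = 231; E(K, 231) = 145.
C[1]: P[1] ⊕ 145 = 194; E(K, 194) = 108.
C[2]: P[2] ⊕ 108 = 170; E(K, 170) = 84.
C[3]: P[3] ⊕ 84 = 221; E(K, 221) = 135.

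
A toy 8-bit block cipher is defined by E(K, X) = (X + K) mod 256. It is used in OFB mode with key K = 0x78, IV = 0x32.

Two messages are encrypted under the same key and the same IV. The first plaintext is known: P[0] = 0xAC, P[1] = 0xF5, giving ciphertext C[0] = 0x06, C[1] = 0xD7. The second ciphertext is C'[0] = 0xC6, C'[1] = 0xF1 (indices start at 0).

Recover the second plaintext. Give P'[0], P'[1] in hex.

P'[0] = 0x6C, P'[1] = 0xD3

In OFB with a reused IV, both messages share the same keystream S_i, so C_i ⊕ C'_i = P_i ⊕ P'_i and thus P'_i = P_i ⊕ C_i ⊕ C'_i.
P'[0]: 0xAC ⊕ 0x06 ⊕ 0xC6 = 0x6C.
P'[1]: 0xF5 ⊕ 0xD7 ⊕ 0xF1 = 0xD3.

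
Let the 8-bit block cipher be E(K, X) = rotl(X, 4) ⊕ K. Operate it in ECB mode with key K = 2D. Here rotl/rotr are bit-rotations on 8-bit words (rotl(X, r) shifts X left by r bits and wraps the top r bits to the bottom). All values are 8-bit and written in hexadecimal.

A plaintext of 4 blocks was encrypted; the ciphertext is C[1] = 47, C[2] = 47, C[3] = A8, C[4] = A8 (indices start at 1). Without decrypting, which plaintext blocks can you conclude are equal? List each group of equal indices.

P[1] = P[2]; P[3] = P[4]

ECB encrypts each block independently with the same key, so equal ciphertext blocks imply equal plaintext blocks.
C[1] = C[2] = 47, so P[1] = P[2].
C[3] = C[4] = A8, so P[3] = P[4].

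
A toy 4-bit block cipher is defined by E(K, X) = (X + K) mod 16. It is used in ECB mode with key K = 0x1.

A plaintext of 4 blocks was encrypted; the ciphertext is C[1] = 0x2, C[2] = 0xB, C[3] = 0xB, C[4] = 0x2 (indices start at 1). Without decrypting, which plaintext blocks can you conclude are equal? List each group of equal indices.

P[1] = P[4]; P[2] = P[3]

ECB encrypts each block independently with the same key, so equal ciphertext blocks imply equal plaintext blocks.
C[1] = C[4] = 0x2, so P[1] = P[4].
C[2] = C[3] = 0xB, so P[2] = P[3].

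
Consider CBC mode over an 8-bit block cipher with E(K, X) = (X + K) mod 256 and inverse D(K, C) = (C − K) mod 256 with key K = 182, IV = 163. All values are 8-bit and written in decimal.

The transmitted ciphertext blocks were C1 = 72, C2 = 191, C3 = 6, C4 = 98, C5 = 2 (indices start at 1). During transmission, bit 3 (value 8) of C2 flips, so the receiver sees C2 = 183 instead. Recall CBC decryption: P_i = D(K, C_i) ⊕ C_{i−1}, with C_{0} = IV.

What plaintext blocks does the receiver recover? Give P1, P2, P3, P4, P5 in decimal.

Only C2 changed, to 183. In CBC, a change in C_i garbles P_i and flips the same bit in P_{i+1}. Decrypting the received ciphertext:
P1: D(K, 72) = 146; 146 ⊕ 163 = 49.
P2: D(K, 183) = 1; 1 ⊕ 72 = 73.
P3: D(K, 6) = 80; 80 ⊕ 183 = 231.
P4: D(K, 98) = 172; 172 ⊕ 6 = 170.
P5: D(K, 2) = 76; 76 ⊕ 98 = 46.
Blocks that differ from the original plaintext: P2, P3.

P1 = 49, P2 = 73, P3 = 231, P4 = 170, P5 = 46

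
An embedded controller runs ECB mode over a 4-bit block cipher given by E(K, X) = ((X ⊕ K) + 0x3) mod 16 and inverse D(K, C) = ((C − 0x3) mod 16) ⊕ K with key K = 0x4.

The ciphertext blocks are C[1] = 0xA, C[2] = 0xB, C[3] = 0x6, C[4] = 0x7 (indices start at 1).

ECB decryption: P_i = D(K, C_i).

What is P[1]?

P[1]: D(K, 0xA) = 0x3.

P[1] = 0x3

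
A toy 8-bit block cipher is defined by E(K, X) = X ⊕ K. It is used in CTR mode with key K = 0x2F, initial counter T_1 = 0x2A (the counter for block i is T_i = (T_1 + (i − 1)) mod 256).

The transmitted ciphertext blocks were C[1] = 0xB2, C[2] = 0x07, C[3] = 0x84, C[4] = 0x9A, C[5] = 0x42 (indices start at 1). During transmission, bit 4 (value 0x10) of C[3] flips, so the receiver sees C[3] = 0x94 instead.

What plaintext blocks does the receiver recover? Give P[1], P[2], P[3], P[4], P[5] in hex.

P[1] = 0xB7, P[2] = 0x03, P[3] = 0x97, P[4] = 0x98, P[5] = 0x43

CTR decryption: S_i = E(K, T_i) where T_i is the counter for block i; P_i = C_i ⊕ S_i.
Only C[3] changed, to 0x94. In CTR, a change in C_i flips the same bit in P_i only; the keystream is unaffected. Decrypting the received ciphertext:
P[1]: T = 0x2A, S = E(K, T) = 0x05; 0xB2 ⊕ 0x05 = 0xB7.
P[2]: T = 0x2B, S = E(K, T) = 0x04; 0x07 ⊕ 0x04 = 0x03.
P[3]: T = 0x2C, S = E(K, T) = 0x03; 0x94 ⊕ 0x03 = 0x97.
P[4]: T = 0x2D, S = E(K, T) = 0x02; 0x9A ⊕ 0x02 = 0x98.
P[5]: T = 0x2E, S = E(K, T) = 0x01; 0x42 ⊕ 0x01 = 0x43.
Blocks that differ from the original plaintext: P[3].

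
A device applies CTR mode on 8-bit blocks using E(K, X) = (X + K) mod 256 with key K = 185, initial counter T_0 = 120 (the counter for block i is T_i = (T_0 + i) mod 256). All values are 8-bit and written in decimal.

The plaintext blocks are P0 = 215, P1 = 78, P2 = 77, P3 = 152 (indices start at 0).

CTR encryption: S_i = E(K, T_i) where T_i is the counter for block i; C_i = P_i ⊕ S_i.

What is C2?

C0: T = 120, S = E(K, T) = 49; 215 ⊕ 49 = 230.
C1: T = 121, S = E(K, T) = 50; 78 ⊕ 50 = 124.
C2: T = 122, S = E(K, T) = 51; 77 ⊕ 51 = 126.

C2 = 126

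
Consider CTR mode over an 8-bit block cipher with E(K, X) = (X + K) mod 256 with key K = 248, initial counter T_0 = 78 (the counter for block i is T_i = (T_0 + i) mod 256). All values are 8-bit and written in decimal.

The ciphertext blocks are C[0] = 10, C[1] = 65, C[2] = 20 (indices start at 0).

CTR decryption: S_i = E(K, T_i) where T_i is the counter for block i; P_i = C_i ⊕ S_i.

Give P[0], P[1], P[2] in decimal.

P[0] = 76, P[1] = 6, P[2] = 92

P[0]: T = 78, S = E(K, T) = 70; 10 ⊕ 70 = 76.
P[1]: T = 79, S = E(K, T) = 71; 65 ⊕ 71 = 6.
P[2]: T = 80, S = E(K, T) = 72; 20 ⊕ 72 = 92.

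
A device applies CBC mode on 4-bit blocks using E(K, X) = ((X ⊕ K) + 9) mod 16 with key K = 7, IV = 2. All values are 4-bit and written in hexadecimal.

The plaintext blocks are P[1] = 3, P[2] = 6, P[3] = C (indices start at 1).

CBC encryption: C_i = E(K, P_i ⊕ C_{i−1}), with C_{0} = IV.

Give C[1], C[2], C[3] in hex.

C[1]: P[1] ⊕ 2 = 1; E(K, 1) = F.
C[2]: P[2] ⊕ F = 9; E(K, 9) = 7.
C[3]: P[3] ⊕ 7 = B; E(K, B) = 5.

C[1] = F, C[2] = 7, C[3] = 5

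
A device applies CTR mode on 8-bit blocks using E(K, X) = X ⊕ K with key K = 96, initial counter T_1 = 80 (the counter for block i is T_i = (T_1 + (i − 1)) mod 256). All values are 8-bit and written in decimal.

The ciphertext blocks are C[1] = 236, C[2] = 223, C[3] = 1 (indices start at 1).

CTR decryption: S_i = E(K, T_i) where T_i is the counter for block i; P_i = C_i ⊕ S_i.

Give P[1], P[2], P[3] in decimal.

P[1]: T = 80, S = E(K, T) = 48; 236 ⊕ 48 = 220.
P[2]: T = 81, S = E(K, T) = 49; 223 ⊕ 49 = 238.
P[3]: T = 82, S = E(K, T) = 50; 1 ⊕ 50 = 51.

P[1] = 220, P[2] = 238, P[3] = 51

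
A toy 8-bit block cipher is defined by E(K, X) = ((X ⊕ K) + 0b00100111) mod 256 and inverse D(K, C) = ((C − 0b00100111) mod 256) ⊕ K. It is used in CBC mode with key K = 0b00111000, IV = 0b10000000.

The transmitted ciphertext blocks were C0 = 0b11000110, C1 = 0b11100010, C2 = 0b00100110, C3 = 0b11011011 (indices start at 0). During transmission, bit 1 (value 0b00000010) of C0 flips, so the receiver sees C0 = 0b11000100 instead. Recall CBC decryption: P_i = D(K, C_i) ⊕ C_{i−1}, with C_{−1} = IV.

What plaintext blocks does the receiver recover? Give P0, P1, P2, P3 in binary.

Only C0 changed, to 0b11000100. In CBC, a change in C_i garbles P_i and flips the same bit in P_{i+1}. Decrypting the received ciphertext:
P0: D(K, 0b11000100) = 0b10100101; 0b10100101 ⊕ 0b10000000 = 0b00100101.
P1: D(K, 0b11100010) = 0b10000011; 0b10000011 ⊕ 0b11000100 = 0b01000111.
P2: D(K, 0b00100110) = 0b11000111; 0b11000111 ⊕ 0b11100010 = 0b00100101.
P3: D(K, 0b11011011) = 0b10001100; 0b10001100 ⊕ 0b00100110 = 0b10101010.
Blocks that differ from the original plaintext: P0, P1.

P0 = 0b00100101, P1 = 0b01000111, P2 = 0b00100101, P3 = 0b10101010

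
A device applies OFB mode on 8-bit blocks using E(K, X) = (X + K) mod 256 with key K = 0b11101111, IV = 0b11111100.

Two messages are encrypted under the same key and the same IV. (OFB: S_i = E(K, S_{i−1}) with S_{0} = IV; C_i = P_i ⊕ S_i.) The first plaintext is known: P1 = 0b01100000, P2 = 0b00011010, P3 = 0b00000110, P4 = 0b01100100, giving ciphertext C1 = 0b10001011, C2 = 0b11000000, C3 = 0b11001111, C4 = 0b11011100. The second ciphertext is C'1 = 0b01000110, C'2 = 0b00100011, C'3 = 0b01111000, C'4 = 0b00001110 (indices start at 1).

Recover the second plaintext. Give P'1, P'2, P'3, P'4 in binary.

In OFB with a reused IV, both messages share the same keystream S_i, so C_i ⊕ C'_i = P_i ⊕ P'_i and thus P'_i = P_i ⊕ C_i ⊕ C'_i.
P'1: 0b01100000 ⊕ 0b10001011 ⊕ 0b01000110 = 0b10101101.
P'2: 0b00011010 ⊕ 0b11000000 ⊕ 0b00100011 = 0b11111001.
P'3: 0b00000110 ⊕ 0b11001111 ⊕ 0b01111000 = 0b10110001.
P'4: 0b01100100 ⊕ 0b11011100 ⊕ 0b00001110 = 0b10110110.

P'1 = 0b10101101, P'2 = 0b11111001, P'3 = 0b10110001, P'4 = 0b10110110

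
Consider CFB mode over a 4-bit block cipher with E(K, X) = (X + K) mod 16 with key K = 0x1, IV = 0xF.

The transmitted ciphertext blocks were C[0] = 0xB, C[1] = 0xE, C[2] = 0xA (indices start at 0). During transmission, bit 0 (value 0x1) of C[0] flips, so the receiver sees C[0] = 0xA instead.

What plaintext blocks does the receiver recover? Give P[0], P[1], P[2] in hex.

CFB decryption: P_i = C_i ⊕ E(K, C_{i−1}), with C_{−1} = IV.
Only C[0] changed, to 0xA. In CFB, a change in C_i flips the same bit in P_i and garbles P_{i+1}. Decrypting the received ciphertext:
P[0]: E(K, 0xF) = 0x0; 0xA ⊕ 0x0 = 0xA.
P[1]: E(K, 0xA) = 0xB; 0xE ⊕ 0xB = 0x5.
P[2]: E(K, 0xE) = 0xF; 0xA ⊕ 0xF = 0x5.
Blocks that differ from the original plaintext: P[0], P[1].

P[0] = 0xA, P[1] = 0x5, P[2] = 0x5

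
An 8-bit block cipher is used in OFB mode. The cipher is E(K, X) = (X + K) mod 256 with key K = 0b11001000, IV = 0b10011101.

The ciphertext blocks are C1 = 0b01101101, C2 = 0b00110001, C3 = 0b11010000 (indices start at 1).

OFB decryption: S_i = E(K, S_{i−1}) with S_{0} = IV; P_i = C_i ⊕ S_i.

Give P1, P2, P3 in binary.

P1: S = E(K, 0b10011101) = 0b01100101; 0b01101101 ⊕ 0b01100101 = 0b00001000.
P2: S = E(K, 0b01100101) = 0b00101101; 0b00110001 ⊕ 0b00101101 = 0b00011100.
P3: S = E(K, 0b00101101) = 0b11110101; 0b11010000 ⊕ 0b11110101 = 0b00100101.

P1 = 0b00001000, P2 = 0b00011100, P3 = 0b00100101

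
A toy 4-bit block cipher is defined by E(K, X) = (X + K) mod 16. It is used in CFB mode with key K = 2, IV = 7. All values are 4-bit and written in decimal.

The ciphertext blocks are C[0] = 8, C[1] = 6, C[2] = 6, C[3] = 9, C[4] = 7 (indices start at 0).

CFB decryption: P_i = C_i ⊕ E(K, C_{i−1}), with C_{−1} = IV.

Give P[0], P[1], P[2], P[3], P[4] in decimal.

P[0]: E(K, 7) = 9; 8 ⊕ 9 = 1.
P[1]: E(K, 8) = 10; 6 ⊕ 10 = 12.
P[2]: E(K, 6) = 8; 6 ⊕ 8 = 14.
P[3]: E(K, 6) = 8; 9 ⊕ 8 = 1.
P[4]: E(K, 9) = 11; 7 ⊕ 11 = 12.

P[0] = 1, P[1] = 12, P[2] = 14, P[3] = 1, P[4] = 12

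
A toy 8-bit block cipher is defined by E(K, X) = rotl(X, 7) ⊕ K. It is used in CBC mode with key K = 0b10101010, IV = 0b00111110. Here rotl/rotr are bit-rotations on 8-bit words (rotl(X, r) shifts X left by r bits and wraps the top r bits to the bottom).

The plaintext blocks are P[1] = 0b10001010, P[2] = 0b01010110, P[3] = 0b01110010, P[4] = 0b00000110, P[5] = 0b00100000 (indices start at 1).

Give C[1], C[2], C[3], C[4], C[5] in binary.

C[1] = 0b11110000, C[2] = 0b11111001, C[3] = 0b01101111, C[4] = 0b00011110, C[5] = 0b10110101

CBC encryption: C_i = E(K, P_i ⊕ C_{i−1}), with C_{0} = IV.
C[1]: P[1] ⊕ 0b00111110 = 0b10110100; E(K, 0b10110100) = 0b11110000.
C[2]: P[2] ⊕ 0b11110000 = 0b10100110; E(K, 0b10100110) = 0b11111001.
C[3]: P[3] ⊕ 0b11111001 = 0b10001011; E(K, 0b10001011) = 0b01101111.
C[4]: P[4] ⊕ 0b01101111 = 0b01101001; E(K, 0b01101001) = 0b00011110.
C[5]: P[5] ⊕ 0b00011110 = 0b00111110; E(K, 0b00111110) = 0b10110101.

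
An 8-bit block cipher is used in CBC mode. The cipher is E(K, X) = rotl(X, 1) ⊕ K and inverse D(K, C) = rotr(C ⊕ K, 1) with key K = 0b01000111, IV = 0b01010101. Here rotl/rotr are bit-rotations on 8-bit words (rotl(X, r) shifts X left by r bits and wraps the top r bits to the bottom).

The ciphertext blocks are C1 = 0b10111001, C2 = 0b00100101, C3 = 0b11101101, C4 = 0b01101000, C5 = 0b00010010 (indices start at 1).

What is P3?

P3 = 0b01110000

CBC decryption: P_i = D(K, C_i) ⊕ C_{i−1}, with C_{0} = IV.
P3: D(K, 0b11101101) = 0b01010101; 0b01010101 ⊕ 0b00100101 = 0b01110000.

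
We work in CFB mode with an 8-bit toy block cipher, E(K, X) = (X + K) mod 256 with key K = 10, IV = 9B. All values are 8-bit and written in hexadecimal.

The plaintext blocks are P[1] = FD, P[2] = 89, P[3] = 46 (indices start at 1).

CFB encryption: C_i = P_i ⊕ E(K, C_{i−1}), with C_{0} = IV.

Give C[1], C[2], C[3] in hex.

C[1] = 56, C[2] = EF, C[3] = B9

C[1]: E(K, 9B) = AB; FD ⊕ AB = 56.
C[2]: E(K, 56) = 66; 89 ⊕ 66 = EF.
C[3]: E(K, EF) = FF; 46 ⊕ FF = B9.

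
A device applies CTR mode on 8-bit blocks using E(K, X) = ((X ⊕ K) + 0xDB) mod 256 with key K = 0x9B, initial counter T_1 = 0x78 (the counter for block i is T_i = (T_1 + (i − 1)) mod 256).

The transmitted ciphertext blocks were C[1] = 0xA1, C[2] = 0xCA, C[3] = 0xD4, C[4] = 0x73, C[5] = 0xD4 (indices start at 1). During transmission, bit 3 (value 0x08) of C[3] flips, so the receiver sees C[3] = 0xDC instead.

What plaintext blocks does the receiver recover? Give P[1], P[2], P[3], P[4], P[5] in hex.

CTR decryption: S_i = E(K, T_i) where T_i is the counter for block i; P_i = C_i ⊕ S_i.
Only C[3] changed, to 0xDC. In CTR, a change in C_i flips the same bit in P_i only; the keystream is unaffected. Decrypting the received ciphertext:
P[1]: T = 0x78, S = E(K, T) = 0xBE; 0xA1 ⊕ 0xBE = 0x1F.
P[2]: T = 0x79, S = E(K, T) = 0xBD; 0xCA ⊕ 0xBD = 0x77.
P[3]: T = 0x7A, S = E(K, T) = 0xBC; 0xDC ⊕ 0xBC = 0x60.
P[4]: T = 0x7B, S = E(K, T) = 0xBB; 0x73 ⊕ 0xBB = 0xC8.
P[5]: T = 0x7C, S = E(K, T) = 0xC2; 0xD4 ⊕ 0xC2 = 0x16.
Blocks that differ from the original plaintext: P[3].

P[1] = 0x1F, P[2] = 0x77, P[3] = 0x60, P[4] = 0xC8, P[5] = 0x16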